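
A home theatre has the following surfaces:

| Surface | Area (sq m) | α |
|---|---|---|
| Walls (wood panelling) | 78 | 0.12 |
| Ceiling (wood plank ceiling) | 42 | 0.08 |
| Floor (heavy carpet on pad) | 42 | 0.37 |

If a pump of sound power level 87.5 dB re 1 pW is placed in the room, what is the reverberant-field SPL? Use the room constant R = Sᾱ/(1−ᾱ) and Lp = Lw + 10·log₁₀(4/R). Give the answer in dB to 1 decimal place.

Σ(Sᵢαᵢ) = 78·0.12 + 42·0.08 + 42·0.37 = 28.260; total area S = 162.0 sq m.
ᾱ = 0.1744, so room constant R = A/(1−ᾱ) = 34.230 sq m.
Lp = 87.5 + 10·log₁₀(4/34.230) = 87.5 + (-9.32) = 78.2 dB.

78.2 dB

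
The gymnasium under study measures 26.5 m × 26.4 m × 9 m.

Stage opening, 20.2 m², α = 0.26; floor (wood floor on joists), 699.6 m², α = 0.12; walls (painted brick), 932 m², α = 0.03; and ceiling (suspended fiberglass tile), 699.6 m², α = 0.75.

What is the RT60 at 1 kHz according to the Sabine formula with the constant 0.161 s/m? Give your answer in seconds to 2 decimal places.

1.58 sec

Equivalent absorption area: A = 20.2*0.26 + 699.6*0.12 + 932*0.03 + 699.6*0.75 = 641.864 m².
Room volume: 6296.4 m³.
Sabine: RT60 = 0.161 × 6296.4 / 641.864 = 1.58 s.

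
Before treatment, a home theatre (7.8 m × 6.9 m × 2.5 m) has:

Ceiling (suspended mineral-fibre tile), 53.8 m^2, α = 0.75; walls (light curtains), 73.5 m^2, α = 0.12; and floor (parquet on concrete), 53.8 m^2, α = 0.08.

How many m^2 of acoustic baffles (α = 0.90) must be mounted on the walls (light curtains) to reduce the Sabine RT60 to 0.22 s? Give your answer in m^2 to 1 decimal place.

57.7

Summing Sᵢαᵢ: 40.350 + 8.820 + 4.304 → A₁ = 53.474 sabins.
V = 134.55 m³. Target absorption A₂ = 0.161 × 134.55 / 0.22 = 98.466 sabins.
ΔA needed = 98.466 − 53.474 = 44.992 sabins.
Each m^2 of panel replacing the walls (light curtains) adds (0.90 − 0.12) = 0.78 sabins.
Panel area = 44.992 / 0.78 = 57.7 m^2.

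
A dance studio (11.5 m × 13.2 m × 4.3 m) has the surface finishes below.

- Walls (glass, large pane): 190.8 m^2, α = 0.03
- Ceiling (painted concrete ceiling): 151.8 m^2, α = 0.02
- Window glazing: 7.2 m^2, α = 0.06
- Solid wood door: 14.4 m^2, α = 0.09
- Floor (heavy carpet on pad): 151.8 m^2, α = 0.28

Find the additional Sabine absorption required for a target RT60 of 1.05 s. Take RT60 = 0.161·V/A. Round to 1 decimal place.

Summing Sᵢαᵢ: 5.724 + 3.036 + 0.432 + 1.296 + 42.504 → A₁ = 52.992 sabins.
Target A₂ = 0.161·652.74/1.05 = 100.087 sabins (V = 652.74 m³).
Shortfall: 100.087 − 52.992 = 47.1 sabins.

47.1 sabins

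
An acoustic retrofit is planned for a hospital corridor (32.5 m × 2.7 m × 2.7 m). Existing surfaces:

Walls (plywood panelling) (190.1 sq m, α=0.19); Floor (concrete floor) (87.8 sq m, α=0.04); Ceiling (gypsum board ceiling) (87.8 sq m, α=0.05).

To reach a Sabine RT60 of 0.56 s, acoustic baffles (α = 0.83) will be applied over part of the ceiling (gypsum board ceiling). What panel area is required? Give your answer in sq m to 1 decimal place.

Summing Sᵢαᵢ: 36.119 + 3.512 + 4.390 → A₁ = 44.021 sabins.
V = 236.925 m³. Target absorption A₂ = 0.161 × 236.925 / 0.56 = 68.116 sabins.
ΔA needed = 68.116 − 44.021 = 24.095 sabins.
Net gain per sq m: Δα = 0.83 − 0.05 = 0.78.
Panel area = 24.095 / 0.78 = 30.9 sq m.

30.9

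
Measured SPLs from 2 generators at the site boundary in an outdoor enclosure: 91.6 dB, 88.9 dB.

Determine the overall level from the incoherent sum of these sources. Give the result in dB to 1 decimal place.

Sum in the linear (power) domain: Σ 10^(Lᵢ/10) = 10^(91.6/10) + 10^(88.9/10) = 2.222e+09.
L_total = 10·log₁₀(2.222e+09) = 93.5 dB.

93.5 dB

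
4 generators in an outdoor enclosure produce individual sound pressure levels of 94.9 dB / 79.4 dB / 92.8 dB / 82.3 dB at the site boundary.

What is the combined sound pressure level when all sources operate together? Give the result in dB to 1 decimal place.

Converting to relative power and adding: 10^(94.9/10) + 10^(79.4/10) + 10^(92.8/10) + 10^(82.3/10) = 5.253e+09.
L_total = 10·log₁₀(5.253e+09) = 97.2 dB.

97.2 dB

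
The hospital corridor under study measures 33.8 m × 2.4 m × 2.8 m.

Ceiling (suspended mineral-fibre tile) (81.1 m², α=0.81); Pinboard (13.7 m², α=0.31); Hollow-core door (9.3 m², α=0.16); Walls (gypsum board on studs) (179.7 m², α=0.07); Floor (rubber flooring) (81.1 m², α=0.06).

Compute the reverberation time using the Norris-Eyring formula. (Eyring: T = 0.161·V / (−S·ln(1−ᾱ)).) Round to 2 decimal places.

Total surface area S = 81.1 + 13.7 + 9.3 + 179.7 + 81.1 = 364.9 m².
Σ(Sᵢαᵢ) = 81.1×0.81 + 13.7×0.31 + 9.3×0.16 + 179.7×0.07 + 81.1×0.06 = 88.871.
ᾱ = 88.871 / 364.9 = 0.2435.
−S·ln(1−ᾱ) = −364.9 × ln(1 − 0.2435) = 101.826.
V = 33.8 × 2.4 × 2.8 = 227.136 m³.
RT60 = 0.161 × 227.136 / 101.826 = 0.36 s.

0.36 s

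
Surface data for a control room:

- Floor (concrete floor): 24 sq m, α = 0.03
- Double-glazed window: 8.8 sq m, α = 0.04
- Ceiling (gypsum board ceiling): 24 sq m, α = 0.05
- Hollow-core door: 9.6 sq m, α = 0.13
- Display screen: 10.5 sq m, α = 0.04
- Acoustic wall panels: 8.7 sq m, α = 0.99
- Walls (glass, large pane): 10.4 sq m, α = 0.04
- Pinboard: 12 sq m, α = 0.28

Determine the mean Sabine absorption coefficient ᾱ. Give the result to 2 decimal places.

Total surface area S = 108.0 sq m.
Weighted sum Σ Sα = 16.329.
ᾱ = 16.329 / 108.0 = 0.15.

0.15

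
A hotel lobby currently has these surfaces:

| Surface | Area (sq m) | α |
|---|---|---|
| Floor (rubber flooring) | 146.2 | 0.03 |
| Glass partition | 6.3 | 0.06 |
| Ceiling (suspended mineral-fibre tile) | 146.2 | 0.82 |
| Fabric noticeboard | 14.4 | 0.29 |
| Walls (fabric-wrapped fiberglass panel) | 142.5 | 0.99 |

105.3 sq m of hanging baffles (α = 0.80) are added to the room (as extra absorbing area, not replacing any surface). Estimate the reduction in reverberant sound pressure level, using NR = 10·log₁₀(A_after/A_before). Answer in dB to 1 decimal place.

Summing Sᵢαᵢ: 4.386 + 0.378 + 119.884 + 4.176 + 141.075 → A_before = 269.899 sabins.
Treatment contributes 105.3·0.80 = 84.240 sabins.
A_after = 269.899 + 84.240 = 354.139 sabins.
NR = 10·log₁₀(354.139/269.899) = 1.2 dB.

1.2 dB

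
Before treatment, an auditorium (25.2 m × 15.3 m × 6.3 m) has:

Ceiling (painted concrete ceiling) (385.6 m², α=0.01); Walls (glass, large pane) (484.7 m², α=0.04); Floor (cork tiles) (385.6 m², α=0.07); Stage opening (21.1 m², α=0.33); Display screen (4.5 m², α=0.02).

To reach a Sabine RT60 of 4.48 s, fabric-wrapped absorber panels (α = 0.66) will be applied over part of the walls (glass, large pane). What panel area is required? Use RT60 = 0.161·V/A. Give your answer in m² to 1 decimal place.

A₁ = Σ Sᵢαᵢ = 385.6*0.01 + 484.7*0.04 + 385.6*0.07 + 21.1*0.33 + 4.5*0.02 = 57.289 sabins.
Required A₂ = 0.161·2429.028/4.48 = 87.293 sabins.
Absorption to add: 87.293 − 57.289 = 30.004 sabins.
Net gain per m²: Δα = 0.66 − 0.04 = 0.62.
Area = ΔA/Δα = 30.004/0.62 = 48.4 m².

48.4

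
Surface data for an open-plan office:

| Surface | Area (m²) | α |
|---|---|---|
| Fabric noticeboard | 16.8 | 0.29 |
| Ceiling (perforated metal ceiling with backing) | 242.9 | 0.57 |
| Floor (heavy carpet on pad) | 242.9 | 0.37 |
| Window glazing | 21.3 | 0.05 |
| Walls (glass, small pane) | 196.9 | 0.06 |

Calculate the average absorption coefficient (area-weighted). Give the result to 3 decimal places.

0.341

S = Σ Sᵢ = 16.8 + 242.9 + 242.9 + 21.3 + 196.9 = 720.8 m².
A = 16.8·0.29 + 242.9·0.57 + 242.9·0.37 + 21.3·0.05 + 196.9·0.06 = 246.077 sabins.
ᾱ = A/S = 0.341.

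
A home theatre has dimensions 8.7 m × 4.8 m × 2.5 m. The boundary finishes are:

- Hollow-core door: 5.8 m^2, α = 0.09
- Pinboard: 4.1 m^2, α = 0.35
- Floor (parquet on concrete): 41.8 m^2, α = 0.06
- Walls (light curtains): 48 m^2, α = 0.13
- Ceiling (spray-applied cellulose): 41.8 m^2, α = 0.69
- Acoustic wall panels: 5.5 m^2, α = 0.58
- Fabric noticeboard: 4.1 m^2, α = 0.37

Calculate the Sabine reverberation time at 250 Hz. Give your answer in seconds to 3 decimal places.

Equivalent absorption area: A = 5.8·0.09 + 4.1·0.35 + 41.8·0.06 + 48·0.13 + 41.8·0.69 + 5.5·0.58 + 4.1·0.37 = 44.254 m^2.
Room volume: 104.4 m³.
T = 0.161 V/A = 0.161·104.4/44.254 = 0.380 s.

0.380 s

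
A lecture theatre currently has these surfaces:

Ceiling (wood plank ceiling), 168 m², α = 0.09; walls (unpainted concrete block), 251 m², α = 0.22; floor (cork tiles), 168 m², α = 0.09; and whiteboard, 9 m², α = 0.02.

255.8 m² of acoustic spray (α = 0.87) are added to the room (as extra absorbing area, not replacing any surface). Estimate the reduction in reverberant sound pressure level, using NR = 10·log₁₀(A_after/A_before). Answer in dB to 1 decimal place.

Total absorption A_before = 168*0.09 + 251*0.22 + 168*0.09 + 9*0.02
  = 15.120 + 55.220 + 15.120 + 0.180 = 85.640 m² sabins.
Added absorption = 255.8 × 0.87 = 222.546 sabins.
A_after = 85.640 + 222.546 = 308.186 sabins.
Reduction = 10 log₁₀(A_after/A_before) = 10 log₁₀(3.5986) = 5.6 dB.

5.6 dB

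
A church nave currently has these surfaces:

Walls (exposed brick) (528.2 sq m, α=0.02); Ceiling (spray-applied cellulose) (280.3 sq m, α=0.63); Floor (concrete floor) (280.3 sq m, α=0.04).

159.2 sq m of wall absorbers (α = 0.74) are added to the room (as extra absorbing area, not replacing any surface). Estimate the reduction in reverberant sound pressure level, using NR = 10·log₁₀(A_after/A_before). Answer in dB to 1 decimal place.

2.0 dB

Equivalent absorption area: A_before = 528.2×0.02 + 280.3×0.63 + 280.3×0.04 = 198.365 sq m.
Treatment contributes 159.2·0.74 = 117.808 sabins.
New total A_after = 316.173 sabins.
Reduction = 10 log₁₀(A_after/A_before) = 10 log₁₀(1.5939) = 2.0 dB.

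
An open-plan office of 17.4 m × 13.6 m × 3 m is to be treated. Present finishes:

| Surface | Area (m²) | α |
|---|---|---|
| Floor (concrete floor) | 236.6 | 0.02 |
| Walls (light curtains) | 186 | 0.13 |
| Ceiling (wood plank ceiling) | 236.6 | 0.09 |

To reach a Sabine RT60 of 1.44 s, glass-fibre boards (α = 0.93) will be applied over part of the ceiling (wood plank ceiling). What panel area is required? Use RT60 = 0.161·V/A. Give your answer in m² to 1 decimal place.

A₁ = Σ Sᵢαᵢ = 236.6×0.02 + 186×0.13 + 236.6×0.09 = 50.206 sabins.
V = 709.92 m³. Target absorption A₂ = 0.161 × 709.92 / 1.44 = 79.373 sabins.
ΔA needed = 79.373 − 50.206 = 29.167 sabins.
Each m² of panel replacing the ceiling (wood plank ceiling) adds (0.93 − 0.09) = 0.84 sabins.
Area = ΔA/Δα = 29.167/0.84 = 34.7 m².

34.7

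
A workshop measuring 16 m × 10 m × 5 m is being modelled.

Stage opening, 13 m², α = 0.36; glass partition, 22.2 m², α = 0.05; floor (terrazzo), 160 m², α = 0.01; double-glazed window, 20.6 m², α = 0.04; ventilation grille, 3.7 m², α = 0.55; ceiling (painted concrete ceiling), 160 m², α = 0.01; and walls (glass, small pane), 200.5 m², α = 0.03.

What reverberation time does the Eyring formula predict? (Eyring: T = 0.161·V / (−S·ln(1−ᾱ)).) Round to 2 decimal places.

Total surface area S = 13 + 22.2 + 160 + 20.6 + 3.7 + 160 + 200.5 = 580.0 m².
Σ(Sᵢαᵢ) = 13·0.36 + 22.2·0.05 + 160·0.01 + 20.6·0.04 + 3.7·0.55 + 160·0.01 + 200.5·0.03 = 17.864.
Mean coefficient ᾱ = A/S = 0.0308.
Eyring denominator: −S ln(1−ᾱ) = 18.145.
V = 16 × 10 × 5 = 800 m³.
RT60 = 0.161 × 800 / 18.145 = 7.10 s.

7.10 sec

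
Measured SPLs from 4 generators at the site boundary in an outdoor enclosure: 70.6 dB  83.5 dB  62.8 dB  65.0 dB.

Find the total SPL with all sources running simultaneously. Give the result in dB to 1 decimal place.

83.8 dB

Sum in the linear (power) domain: Σ 10^(Lᵢ/10) = 10^(70.6/10) + 10^(83.5/10) + 10^(62.8/10) + 10^(65.0/10) = 2.404e+08.
Back to dB: 10·log₁₀ Σ = 83.8 dB.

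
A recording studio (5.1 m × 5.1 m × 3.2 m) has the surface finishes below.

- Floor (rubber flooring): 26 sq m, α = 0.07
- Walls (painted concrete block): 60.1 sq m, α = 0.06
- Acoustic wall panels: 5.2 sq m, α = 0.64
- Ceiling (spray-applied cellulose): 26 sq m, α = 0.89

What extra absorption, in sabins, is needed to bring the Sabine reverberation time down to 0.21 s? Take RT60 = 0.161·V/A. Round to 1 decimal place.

31.9 sabins

A₁ = Σ Sᵢαᵢ = 26·0.07 + 60.1·0.06 + 5.2·0.64 + 26·0.89 = 31.894 sabins.
For T = 0.21 s, need A₂ = 0.161·V/T = 0.161·83.232/0.21 = 63.811 sabins.
ΔA = A₂ − A₁ = 63.811 − 31.894 = 31.9 sabins.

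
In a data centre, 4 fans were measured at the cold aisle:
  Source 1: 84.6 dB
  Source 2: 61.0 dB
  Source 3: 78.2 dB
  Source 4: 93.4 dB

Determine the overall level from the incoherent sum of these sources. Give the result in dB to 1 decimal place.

94.1 dB

Σ 10^(Lᵢ/10) = 2.543e+09.
Back to dB: 10·log₁₀ Σ = 94.1 dB.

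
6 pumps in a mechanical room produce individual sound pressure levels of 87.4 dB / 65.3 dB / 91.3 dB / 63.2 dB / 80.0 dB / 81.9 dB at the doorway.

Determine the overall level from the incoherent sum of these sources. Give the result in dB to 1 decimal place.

Sum in the linear (power) domain: Σ 10^(Lᵢ/10) = 10^(87.4/10) + 10^(65.3/10) + 10^(91.3/10) + 10^(63.2/10) + 10^(80.0/10) + 10^(81.9/10) = 2.159e+09.
Back to dB: 10·log₁₀ Σ = 93.3 dB.

93.3 dB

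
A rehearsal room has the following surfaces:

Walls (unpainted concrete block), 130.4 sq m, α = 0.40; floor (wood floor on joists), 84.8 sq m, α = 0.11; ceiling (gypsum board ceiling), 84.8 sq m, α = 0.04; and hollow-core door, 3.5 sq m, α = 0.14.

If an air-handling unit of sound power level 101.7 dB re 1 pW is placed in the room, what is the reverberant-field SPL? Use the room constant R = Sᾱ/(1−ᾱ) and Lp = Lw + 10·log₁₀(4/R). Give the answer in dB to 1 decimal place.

88.5 dB

Σ(Sᵢαᵢ) = 130.4×0.40 + 84.8×0.11 + 84.8×0.04 + 3.5×0.14 = 65.370; total area S = 303.5 sq m.
ᾱ = 65.370/303.5 = 0.2154; R = Sᾱ/(1−ᾱ) = 65.370/(1−0.2154) = 83.316 sq m.
Lp = 101.7 + 10·log₁₀(4/83.316) = 101.7 + (-13.19) = 88.5 dB.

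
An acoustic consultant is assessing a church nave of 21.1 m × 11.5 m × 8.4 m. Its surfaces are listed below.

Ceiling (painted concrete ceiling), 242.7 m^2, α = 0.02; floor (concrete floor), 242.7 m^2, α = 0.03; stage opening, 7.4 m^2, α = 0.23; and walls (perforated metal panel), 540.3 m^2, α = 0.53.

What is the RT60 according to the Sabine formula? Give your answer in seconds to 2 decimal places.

A = Σ Sᵢαᵢ = 242.7×0.02 + 242.7×0.03 + 7.4×0.23 + 540.3×0.53 = 300.196 sabins.
V = 21.1·11.5·8.4 = 2038.26 m³.
RT60 = 0.161 · V / A = 0.161 × 2038.26 / 300.196 = 1.09 s.

1.09 s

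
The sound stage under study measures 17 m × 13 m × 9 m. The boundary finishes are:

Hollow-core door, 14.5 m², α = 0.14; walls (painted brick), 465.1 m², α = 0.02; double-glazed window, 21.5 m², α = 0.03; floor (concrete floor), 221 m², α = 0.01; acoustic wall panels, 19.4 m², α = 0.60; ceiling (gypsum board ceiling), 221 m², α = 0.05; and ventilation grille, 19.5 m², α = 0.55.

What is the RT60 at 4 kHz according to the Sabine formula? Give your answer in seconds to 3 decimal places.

Summing Sᵢαᵢ: 2.030 + 9.302 + 0.645 + 2.210 + 11.640 + 11.050 + 10.725 → A = 47.602 sabins.
Volume V = 17 × 13 × 9 = 1989 m³.
T = 0.161 V/A = 0.161·1989/47.602 = 6.727 s.

6.727 s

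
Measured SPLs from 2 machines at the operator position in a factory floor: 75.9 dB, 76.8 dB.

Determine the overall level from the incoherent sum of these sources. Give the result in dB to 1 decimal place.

79.4 dB

Σ 10^(Lᵢ/10) = 8.677e+07.
Back to dB: 10·log₁₀ Σ = 79.4 dB.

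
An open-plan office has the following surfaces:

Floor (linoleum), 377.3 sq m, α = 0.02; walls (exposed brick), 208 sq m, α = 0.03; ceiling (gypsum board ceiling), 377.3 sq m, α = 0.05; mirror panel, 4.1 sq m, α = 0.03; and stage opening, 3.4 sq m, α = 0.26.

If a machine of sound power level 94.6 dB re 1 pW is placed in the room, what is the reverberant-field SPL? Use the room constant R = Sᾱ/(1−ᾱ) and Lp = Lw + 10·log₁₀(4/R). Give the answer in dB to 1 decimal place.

Σ(Sᵢαᵢ) = 377.3×0.02 + 208×0.03 + 377.3×0.05 + 4.1×0.03 + 3.4×0.26 = 33.658; total area S = 970.1 sq m.
ᾱ = 0.0347, so room constant R = A/(1−ᾱ) = 34.868 sq m.
Lp = 94.6 + 10·log₁₀(4/34.868) = 94.6 + (-9.40) = 85.2 dB.

85.2 dB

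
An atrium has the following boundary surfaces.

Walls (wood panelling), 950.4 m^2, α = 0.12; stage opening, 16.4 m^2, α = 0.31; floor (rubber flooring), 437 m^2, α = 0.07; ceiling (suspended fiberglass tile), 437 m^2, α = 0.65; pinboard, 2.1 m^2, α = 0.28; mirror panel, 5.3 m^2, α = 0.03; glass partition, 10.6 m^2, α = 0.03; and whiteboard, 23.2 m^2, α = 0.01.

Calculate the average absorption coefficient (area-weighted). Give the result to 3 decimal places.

Total surface area S = 1882.0 m^2.
A = 950.4*0.12 + 16.4*0.31 + 437*0.07 + 437*0.65 + 2.1*0.28 + 5.3*0.03 + 10.6*0.03 + 23.2*0.01 = 435.069 sabins.
ᾱ = A/S = 0.231.

0.231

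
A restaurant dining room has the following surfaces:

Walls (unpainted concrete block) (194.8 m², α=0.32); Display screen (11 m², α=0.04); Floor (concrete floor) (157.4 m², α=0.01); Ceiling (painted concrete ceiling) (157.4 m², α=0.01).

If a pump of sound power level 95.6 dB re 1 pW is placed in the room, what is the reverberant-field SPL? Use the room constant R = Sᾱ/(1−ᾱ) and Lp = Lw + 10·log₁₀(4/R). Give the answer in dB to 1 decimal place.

Σ(Sᵢαᵢ) = 194.8·0.32 + 11·0.04 + 157.4·0.01 + 157.4·0.01 = 65.924; total area S = 520.6 m².
ᾱ = 0.1266, so room constant R = A/(1−ᾱ) = 75.480 m².
Lp = Lw + 10 log₁₀(4/R) = 95.6 -12.76 = 82.8 dB.

82.8 dB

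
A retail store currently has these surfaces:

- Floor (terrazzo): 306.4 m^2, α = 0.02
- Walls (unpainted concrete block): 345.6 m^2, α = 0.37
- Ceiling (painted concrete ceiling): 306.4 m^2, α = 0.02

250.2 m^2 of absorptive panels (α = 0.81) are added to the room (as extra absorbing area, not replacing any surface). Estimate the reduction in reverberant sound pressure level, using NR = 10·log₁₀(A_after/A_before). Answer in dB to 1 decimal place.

3.9 dB

Total absorption A_before = 306.4×0.02 + 345.6×0.37 + 306.4×0.02
  = 6.128 + 127.872 + 6.128 = 140.128 m^2 sabins.
Treatment contributes 250.2·0.81 = 202.662 sabins.
A_after = 140.128 + 202.662 = 342.790 sabins.
Reduction = 10 log₁₀(A_after/A_before) = 10 log₁₀(2.4463) = 3.9 dB.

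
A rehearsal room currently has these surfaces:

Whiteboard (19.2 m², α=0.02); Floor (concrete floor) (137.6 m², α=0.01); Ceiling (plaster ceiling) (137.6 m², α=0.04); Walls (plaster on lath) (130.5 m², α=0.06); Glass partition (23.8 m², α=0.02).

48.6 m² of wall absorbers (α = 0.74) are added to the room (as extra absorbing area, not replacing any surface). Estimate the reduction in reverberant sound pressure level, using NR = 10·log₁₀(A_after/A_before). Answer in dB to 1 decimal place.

Summing Sᵢαᵢ: 0.384 + 1.376 + 5.504 + 7.830 + 0.476 → A_before = 15.570 sabins.
Added absorption = 48.6 × 0.74 = 35.964 sabins.
New total A_after = 51.534 sabins.
NR = 10·log₁₀(51.534/15.570) = 5.2 dB.

5.2 dB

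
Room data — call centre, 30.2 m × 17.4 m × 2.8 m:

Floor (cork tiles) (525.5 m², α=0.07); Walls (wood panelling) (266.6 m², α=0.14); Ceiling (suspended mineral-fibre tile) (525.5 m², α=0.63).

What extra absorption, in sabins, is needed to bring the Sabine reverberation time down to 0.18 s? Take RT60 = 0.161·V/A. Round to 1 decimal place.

910.9 sabins

Equivalent absorption area: A₁ = 525.5×0.07 + 266.6×0.14 + 525.5×0.63 = 405.174 m².
Target A₂ = 0.161·1471.344/0.18 = 1316.035 sabins (V = 1471.344 m³).
Additional absorption ΔA = 1316.035 − 405.174 = 910.9 sabins.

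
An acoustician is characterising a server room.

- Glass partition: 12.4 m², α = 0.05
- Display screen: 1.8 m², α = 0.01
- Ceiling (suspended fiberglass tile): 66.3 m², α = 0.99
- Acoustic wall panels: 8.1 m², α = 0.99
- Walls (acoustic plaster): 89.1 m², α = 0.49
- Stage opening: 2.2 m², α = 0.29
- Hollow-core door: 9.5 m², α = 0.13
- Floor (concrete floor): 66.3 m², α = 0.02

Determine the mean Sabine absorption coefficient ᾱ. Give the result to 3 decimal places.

Total surface area S = 255.7 m².
Weighted sum Σ Sα = 121.152.
ᾱ = A/S = 0.474.

0.474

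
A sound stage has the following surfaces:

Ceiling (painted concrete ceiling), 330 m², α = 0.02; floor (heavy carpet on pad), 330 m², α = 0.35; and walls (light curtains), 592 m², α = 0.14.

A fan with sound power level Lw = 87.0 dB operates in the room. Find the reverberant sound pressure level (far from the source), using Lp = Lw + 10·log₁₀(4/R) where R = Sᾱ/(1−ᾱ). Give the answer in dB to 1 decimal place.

69.1 dB

Σ(Sᵢαᵢ) = 330·0.02 + 330·0.35 + 592·0.14 = 204.980; total area S = 1252.0 m².
ᾱ = 0.1637, so room constant R = A/(1−ᾱ) = 245.103 m².
Lp = 87.0 + 10·log₁₀(4/245.103) = 87.0 + (-17.87) = 69.1 dB.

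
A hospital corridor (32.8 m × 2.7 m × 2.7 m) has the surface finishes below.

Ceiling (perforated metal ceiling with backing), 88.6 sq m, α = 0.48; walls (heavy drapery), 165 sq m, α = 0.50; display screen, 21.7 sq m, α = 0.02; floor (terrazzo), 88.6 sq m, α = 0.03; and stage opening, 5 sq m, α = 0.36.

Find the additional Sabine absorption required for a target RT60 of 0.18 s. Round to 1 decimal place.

84.0 sabins

A₁ = Σ Sᵢαᵢ = 88.6*0.48 + 165*0.50 + 21.7*0.02 + 88.6*0.03 + 5*0.36 = 129.920 sabins.
For T = 0.18 s, need A₂ = 0.161·V/T = 0.161·239.112/0.18 = 213.872 sabins.
Additional absorption ΔA = 213.872 − 129.920 = 84.0 sabins.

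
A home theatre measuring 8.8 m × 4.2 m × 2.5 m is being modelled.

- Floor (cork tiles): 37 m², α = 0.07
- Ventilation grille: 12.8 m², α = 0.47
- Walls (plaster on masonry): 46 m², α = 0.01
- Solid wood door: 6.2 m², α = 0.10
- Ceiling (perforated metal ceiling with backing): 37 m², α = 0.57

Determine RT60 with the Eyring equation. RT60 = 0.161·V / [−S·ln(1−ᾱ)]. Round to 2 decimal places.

0.43 s

Total surface area S = 37 + 12.8 + 46 + 6.2 + 37 = 139.0 m².
Absorption A = 37×0.07 + 12.8×0.47 + 46×0.01 + 6.2×0.10 + 37×0.57 = 30.776 sabins.
Mean coefficient ᾱ = A/S = 0.2214.
−S·ln(1−ᾱ) = −139.0 × ln(1 − 0.2214) = 34.786.
V = 8.8 × 4.2 × 2.5 = 92.4 m³.
T = 0.161·V/[−S·ln(1−ᾱ)] = 0.161·92.4/34.786 = 0.43 s.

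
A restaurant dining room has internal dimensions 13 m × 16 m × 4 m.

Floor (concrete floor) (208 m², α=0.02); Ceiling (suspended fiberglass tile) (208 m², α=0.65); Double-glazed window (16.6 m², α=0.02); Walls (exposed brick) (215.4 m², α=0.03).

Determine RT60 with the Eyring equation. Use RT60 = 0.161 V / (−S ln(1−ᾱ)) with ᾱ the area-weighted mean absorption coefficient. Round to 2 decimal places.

0.81 seconds

S = Σ Sᵢ = 648.0 m².
Absorption A = 208×0.02 + 208×0.65 + 16.6×0.02 + 215.4×0.03 = 146.154 sabins.
ᾱ = 146.154 / 648.0 = 0.2255.
Eyring denominator: −S ln(1−ᾱ) = 165.588.
V = 13 × 16 × 4 = 832 m³.
RT60 = 0.161 × 832 / 165.588 = 0.81 s.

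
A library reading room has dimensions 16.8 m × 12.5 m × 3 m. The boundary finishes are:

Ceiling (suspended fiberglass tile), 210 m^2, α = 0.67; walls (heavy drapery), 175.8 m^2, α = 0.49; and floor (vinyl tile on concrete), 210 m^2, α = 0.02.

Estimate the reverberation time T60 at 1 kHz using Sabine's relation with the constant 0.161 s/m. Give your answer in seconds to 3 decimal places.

Summing Sᵢαᵢ: 140.700 + 86.142 + 4.200 → A = 231.042 sabins.
V = 16.8·12.5·3 = 630 m³.
RT60 = 0.161 · V / A = 0.161 × 630 / 231.042 = 0.439 s.

0.439 sec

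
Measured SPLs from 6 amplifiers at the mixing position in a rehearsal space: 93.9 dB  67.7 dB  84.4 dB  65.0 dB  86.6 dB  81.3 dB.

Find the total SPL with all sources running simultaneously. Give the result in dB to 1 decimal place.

95.2 dB

Σ 10^(Lᵢ/10) = 3.331e+09.
L_total = 10·log₁₀(3.331e+09) = 95.2 dB.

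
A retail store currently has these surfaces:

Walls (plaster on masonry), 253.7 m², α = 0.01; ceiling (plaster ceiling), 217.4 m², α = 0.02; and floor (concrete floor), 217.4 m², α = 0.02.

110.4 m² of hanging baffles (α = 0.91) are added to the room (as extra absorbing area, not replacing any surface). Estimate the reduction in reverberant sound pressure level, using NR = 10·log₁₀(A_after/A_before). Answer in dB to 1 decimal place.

10.0 dB

Summing Sᵢαᵢ: 2.537 + 4.348 + 4.348 → A_before = 11.233 sabins.
Added absorption = 110.4 × 0.91 = 100.464 sabins.
A_after = 11.233 + 100.464 = 111.697 sabins.
Reduction = 10 log₁₀(A_after/A_before) = 10 log₁₀(9.9436) = 10.0 dB.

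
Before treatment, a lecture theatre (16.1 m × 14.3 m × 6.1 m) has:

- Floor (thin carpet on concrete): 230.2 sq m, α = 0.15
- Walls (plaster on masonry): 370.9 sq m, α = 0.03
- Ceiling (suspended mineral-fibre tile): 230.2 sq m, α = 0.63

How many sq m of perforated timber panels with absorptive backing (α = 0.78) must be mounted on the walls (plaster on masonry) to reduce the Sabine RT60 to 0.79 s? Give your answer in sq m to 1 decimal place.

Total absorption A₁ = 230.2*0.15 + 370.9*0.03 + 230.2*0.63
  = 34.530 + 11.127 + 145.026 = 190.683 sq m sabins.
V = 1404.403 m³. Target absorption A₂ = 0.161 × 1404.403 / 0.79 = 286.214 sabins.
Absorption to add: 286.214 − 190.683 = 95.531 sabins.
Net gain per sq m: Δα = 0.78 − 0.03 = 0.75.
Panel area = 95.531 / 0.75 = 127.4 sq m.

127.4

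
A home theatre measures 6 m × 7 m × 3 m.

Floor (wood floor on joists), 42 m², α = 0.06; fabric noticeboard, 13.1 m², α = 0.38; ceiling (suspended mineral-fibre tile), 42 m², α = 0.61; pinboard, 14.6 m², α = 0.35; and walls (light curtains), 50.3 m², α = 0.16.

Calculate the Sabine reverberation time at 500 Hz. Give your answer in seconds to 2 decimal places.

Equivalent absorption area: A = 42·0.06 + 13.1·0.38 + 42·0.61 + 14.6·0.35 + 50.3·0.16 = 46.276 m².
Volume V = 6 × 7 × 3 = 126 m³.
RT60 = 0.161 · V / A = 0.161 × 126 / 46.276 = 0.44 s.

0.44 seconds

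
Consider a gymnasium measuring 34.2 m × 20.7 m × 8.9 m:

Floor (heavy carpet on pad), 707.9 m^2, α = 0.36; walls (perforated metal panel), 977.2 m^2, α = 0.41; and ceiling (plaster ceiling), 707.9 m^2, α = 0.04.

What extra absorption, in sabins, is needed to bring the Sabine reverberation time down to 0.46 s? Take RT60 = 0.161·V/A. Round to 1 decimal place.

1521.4 sabins

Equivalent absorption area: A₁ = 707.9×0.36 + 977.2×0.41 + 707.9×0.04 = 683.812 m^2.
Target A₂ = 0.161·6300.666/0.46 = 2205.233 sabins (V = 6300.666 m³).
Additional absorption ΔA = 2205.233 − 683.812 = 1521.4 sabins.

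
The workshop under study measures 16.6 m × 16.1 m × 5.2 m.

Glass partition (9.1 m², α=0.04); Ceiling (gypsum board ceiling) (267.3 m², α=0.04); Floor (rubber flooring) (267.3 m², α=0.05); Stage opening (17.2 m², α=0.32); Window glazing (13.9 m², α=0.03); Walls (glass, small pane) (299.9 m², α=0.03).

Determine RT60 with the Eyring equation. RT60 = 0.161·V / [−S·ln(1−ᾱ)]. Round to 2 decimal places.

S = Σ Sᵢ = 874.7 m².
Absorption A = 9.1·0.04 + 267.3·0.04 + 267.3·0.05 + 17.2·0.32 + 13.9·0.03 + 299.9·0.03 = 39.339 sabins.
Mean coefficient ᾱ = A/S = 0.0450.
Eyring denominator: −S ln(1−ᾱ) = 40.275.
V = 16.6 × 16.1 × 5.2 = 1389.752 m³.
T = 0.161·V/[−S·ln(1−ᾱ)] = 0.161·1389.752/40.275 = 5.56 s.

5.56 s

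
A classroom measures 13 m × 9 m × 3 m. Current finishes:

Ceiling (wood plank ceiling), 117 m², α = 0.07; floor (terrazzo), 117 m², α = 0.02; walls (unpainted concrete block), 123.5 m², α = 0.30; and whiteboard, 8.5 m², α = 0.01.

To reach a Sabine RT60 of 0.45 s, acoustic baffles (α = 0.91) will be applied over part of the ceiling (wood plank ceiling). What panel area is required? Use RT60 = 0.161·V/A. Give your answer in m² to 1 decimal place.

Summing Sᵢαᵢ: 8.190 + 2.340 + 37.050 + 0.085 → A₁ = 47.665 sabins.
V = 351 m³. Target absorption A₂ = 0.161 × 351 / 0.45 = 125.580 sabins.
Absorption to add: 125.580 − 47.665 = 77.915 sabins.
Net gain per m²: Δα = 0.91 − 0.07 = 0.84.
Panel area = 77.915 / 0.84 = 92.8 m².

92.8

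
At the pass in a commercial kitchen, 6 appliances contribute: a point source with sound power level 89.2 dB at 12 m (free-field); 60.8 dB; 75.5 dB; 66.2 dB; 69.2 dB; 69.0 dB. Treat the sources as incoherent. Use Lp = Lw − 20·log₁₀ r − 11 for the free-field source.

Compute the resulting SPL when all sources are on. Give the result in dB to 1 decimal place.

77.6 dB

Source at 12 m: Lp = 89.2 − 20·log₁₀(12) − 11 = 56.6 dB.
Sum in the linear (power) domain: Σ 10^(Lᵢ/10) = 10^(56.6/10) + 10^(60.8/10) + 10^(75.5/10) + 10^(66.2/10) + 10^(69.2/10) + 10^(69.0/10) = 5.757e+07.
Back to dB: 10·log₁₀ Σ = 77.6 dB.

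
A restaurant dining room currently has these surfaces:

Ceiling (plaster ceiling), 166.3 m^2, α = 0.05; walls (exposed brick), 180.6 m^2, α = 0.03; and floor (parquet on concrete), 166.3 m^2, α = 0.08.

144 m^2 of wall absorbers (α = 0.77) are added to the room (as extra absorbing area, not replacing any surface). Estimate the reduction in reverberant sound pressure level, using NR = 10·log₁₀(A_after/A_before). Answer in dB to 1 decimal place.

Summing Sᵢαᵢ: 8.315 + 5.418 + 13.304 → A_before = 27.037 sabins.
Added absorption = 144 × 0.77 = 110.880 sabins.
New total A_after = 137.917 sabins.
NR = 10·log₁₀(137.917/27.037) = 7.1 dB.

7.1 dB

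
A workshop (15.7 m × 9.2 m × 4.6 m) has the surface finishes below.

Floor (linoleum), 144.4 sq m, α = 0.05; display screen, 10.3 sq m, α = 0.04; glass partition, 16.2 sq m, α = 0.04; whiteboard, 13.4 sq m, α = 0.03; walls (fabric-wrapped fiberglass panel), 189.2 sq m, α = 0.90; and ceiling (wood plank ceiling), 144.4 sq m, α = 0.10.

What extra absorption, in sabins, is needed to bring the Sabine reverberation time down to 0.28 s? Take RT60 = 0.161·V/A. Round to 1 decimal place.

188.6 sabins

A₁ = Σ Sᵢαᵢ = 144.4×0.05 + 10.3×0.04 + 16.2×0.04 + 13.4×0.03 + 189.2×0.90 + 144.4×0.10 = 193.402 sabins.
For T = 0.28 s, need A₂ = 0.161·V/T = 0.161·664.424/0.28 = 382.044 sabins.
Shortfall: 382.044 − 193.402 = 188.6 sabins.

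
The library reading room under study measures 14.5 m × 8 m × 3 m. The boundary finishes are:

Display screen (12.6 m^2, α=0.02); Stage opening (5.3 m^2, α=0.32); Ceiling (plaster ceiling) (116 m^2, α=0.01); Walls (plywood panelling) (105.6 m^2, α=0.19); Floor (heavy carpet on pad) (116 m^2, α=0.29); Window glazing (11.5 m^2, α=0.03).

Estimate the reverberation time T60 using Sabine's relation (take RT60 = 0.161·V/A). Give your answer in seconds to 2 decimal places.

0.98 seconds

Summing Sᵢαᵢ: 0.252 + 1.696 + 1.160 + 20.064 + 33.640 + 0.345 → A = 57.157 sabins.
Volume V = 14.5 × 8 × 3 = 348 m³.
T = 0.161 V/A = 0.161·348/57.157 = 0.98 s.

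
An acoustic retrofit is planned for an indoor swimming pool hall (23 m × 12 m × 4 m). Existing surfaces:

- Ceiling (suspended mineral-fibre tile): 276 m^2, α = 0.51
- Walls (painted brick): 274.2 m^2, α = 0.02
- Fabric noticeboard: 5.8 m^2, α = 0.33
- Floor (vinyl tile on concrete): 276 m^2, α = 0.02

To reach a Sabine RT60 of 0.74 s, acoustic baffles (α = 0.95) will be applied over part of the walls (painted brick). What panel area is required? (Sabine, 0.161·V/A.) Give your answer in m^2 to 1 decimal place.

Total absorption A₁ = 276×0.51 + 274.2×0.02 + 5.8×0.33 + 276×0.02
  = 140.760 + 5.484 + 1.914 + 5.520 = 153.678 m^2 sabins.
Required A₂ = 0.161·1104/0.74 = 240.195 sabins.
Absorption to add: 240.195 − 153.678 = 86.517 sabins.
Net gain per m^2: Δα = 0.95 − 0.02 = 0.93.
Panel area = 86.517 / 0.93 = 93.0 m^2.

93.0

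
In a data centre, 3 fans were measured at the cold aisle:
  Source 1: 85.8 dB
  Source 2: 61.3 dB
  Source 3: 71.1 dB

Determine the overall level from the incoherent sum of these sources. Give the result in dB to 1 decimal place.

Σ 10^(Lᵢ/10) = 3.944e+08.
Combined level = 10 log₁₀(3.944e+08) = 86.0 dB.

86.0 dB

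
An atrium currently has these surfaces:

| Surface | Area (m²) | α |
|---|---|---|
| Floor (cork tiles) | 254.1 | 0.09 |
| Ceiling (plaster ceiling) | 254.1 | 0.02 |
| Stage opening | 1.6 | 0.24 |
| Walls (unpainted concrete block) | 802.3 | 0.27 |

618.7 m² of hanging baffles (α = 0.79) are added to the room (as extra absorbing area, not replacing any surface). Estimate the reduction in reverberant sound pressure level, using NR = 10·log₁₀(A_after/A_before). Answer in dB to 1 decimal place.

4.8 dB

A_before = Σ Sᵢαᵢ = 254.1*0.09 + 254.1*0.02 + 1.6*0.24 + 802.3*0.27 = 244.956 sabins.
Added absorption = 618.7 × 0.79 = 488.773 sabins.
New total A_after = 733.729 sabins.
Reduction = 10 log₁₀(A_after/A_before) = 10 log₁₀(2.9954) = 4.8 dB.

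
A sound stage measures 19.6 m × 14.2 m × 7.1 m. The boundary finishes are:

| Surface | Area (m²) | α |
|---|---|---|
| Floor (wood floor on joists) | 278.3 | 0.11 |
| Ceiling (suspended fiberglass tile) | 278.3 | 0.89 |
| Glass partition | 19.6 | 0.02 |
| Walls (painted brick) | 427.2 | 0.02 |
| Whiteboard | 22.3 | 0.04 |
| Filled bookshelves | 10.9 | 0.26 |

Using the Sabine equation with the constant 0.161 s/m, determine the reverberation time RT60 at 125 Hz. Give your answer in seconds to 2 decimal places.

1.09 s

Summing Sᵢαᵢ: 30.613 + 247.687 + 0.392 + 8.544 + 0.892 + 2.834 → A = 290.962 sabins.
Room volume: 1976.072 m³.
Sabine: RT60 = 0.161 × 1976.072 / 290.962 = 1.09 s.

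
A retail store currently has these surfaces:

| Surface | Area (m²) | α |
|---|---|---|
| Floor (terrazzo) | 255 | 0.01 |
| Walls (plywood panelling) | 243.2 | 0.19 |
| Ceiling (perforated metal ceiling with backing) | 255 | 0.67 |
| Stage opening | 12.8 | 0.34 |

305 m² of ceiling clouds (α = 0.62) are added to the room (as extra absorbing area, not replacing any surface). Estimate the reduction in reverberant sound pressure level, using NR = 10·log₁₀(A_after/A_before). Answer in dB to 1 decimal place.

Summing Sᵢαᵢ: 2.550 + 46.208 + 170.850 + 4.352 → A_before = 223.960 sabins.
Added absorption = 305 × 0.62 = 189.100 sabins.
New total A_after = 413.060 sabins.
NR = 10·log₁₀(413.060/223.960) = 2.7 dB.

2.7 dB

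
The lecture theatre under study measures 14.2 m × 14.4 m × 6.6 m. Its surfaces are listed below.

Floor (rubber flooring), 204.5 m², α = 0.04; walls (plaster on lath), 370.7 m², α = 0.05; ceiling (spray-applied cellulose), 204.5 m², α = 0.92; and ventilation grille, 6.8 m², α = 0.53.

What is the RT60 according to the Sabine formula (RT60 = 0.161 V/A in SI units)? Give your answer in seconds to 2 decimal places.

0.99 seconds

Summing Sᵢαᵢ: 8.180 + 18.535 + 188.140 + 3.604 → A = 218.459 sabins.
V = 14.2·14.4·6.6 = 1349.568 m³.
T = 0.161 V/A = 0.161·1349.568/218.459 = 0.99 s.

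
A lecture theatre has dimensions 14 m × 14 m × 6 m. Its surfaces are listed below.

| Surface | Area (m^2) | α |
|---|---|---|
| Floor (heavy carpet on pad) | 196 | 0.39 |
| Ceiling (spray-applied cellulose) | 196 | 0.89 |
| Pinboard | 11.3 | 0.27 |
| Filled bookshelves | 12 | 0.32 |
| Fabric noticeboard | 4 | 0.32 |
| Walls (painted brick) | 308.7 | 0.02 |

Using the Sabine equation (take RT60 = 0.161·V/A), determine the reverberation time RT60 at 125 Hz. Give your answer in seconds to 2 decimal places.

0.71 seconds

Summing Sᵢαᵢ: 76.440 + 174.440 + 3.051 + 3.840 + 1.280 + 6.174 → A = 265.225 sabins.
Volume V = 14 × 14 × 6 = 1176 m³.
RT60 = 0.161 · V / A = 0.161 × 1176 / 265.225 = 0.71 s.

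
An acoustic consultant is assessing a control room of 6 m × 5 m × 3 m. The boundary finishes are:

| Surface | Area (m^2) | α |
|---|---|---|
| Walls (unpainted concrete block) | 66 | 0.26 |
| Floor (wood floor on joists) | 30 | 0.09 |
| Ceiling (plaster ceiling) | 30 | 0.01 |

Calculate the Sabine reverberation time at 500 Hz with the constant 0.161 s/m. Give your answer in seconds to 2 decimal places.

0.72 s

Equivalent absorption area: A = 66×0.26 + 30×0.09 + 30×0.01 = 20.160 m^2.
V = 6·5·3 = 90 m³.
Sabine: RT60 = 0.161 × 90 / 20.160 = 0.72 s.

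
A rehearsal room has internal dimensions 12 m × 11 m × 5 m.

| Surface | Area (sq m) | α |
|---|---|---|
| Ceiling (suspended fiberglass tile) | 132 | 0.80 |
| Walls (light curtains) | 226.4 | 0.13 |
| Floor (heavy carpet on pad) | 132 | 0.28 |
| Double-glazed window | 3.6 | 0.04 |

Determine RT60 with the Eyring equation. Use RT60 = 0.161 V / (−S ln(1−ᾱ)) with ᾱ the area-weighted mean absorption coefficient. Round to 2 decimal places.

0.50 seconds

Total surface area S = 132 + 226.4 + 132 + 3.6 = 494.0 sq m.
Absorption A = 132×0.80 + 226.4×0.13 + 132×0.28 + 3.6×0.04 = 172.136 sabins.
ᾱ = 172.136 / 494.0 = 0.3485.
−S·ln(1−ᾱ) = −494.0 × ln(1 − 0.3485) = 211.668.
V = 12 × 11 × 5 = 660 m³.
RT60 = 0.161 × 660 / 211.668 = 0.50 s.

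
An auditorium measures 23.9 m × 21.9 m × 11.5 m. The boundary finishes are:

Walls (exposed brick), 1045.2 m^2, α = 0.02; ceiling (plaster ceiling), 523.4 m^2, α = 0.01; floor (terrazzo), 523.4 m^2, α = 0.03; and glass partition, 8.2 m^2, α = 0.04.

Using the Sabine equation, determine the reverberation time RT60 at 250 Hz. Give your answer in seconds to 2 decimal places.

22.98 seconds

Equivalent absorption area: A = 1045.2*0.02 + 523.4*0.01 + 523.4*0.03 + 8.2*0.04 = 42.168 m^2.
Room volume: 6019.215 m³.
T = 0.161 V/A = 0.161·6019.215/42.168 = 22.98 s.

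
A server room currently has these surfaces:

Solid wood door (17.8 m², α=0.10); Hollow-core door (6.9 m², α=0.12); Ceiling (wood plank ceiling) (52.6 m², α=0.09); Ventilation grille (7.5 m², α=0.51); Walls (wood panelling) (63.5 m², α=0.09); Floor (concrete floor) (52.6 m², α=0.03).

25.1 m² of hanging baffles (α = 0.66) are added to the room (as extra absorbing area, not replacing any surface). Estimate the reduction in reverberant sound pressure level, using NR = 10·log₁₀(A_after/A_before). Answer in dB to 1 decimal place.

Equivalent absorption area: A_before = 17.8·0.10 + 6.9·0.12 + 52.6·0.09 + 7.5·0.51 + 63.5·0.09 + 52.6·0.03 = 18.460 m².
Added absorption = 25.1 × 0.66 = 16.566 sabins.
New total A_after = 35.026 sabins.
NR = 10·log₁₀(35.026/18.460) = 2.8 dB.

2.8 dB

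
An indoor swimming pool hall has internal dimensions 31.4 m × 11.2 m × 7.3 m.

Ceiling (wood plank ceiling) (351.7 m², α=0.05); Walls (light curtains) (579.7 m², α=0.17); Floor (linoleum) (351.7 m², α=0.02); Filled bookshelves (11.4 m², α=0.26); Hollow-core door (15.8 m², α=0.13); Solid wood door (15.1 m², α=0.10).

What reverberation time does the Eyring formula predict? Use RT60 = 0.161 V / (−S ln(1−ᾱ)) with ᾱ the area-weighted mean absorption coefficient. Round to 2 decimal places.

3.03 s

Total surface area S = 351.7 + 579.7 + 351.7 + 11.4 + 15.8 + 15.1 = 1325.4 m².
Σ(Sᵢαᵢ) = 351.7·0.05 + 579.7·0.17 + 351.7·0.02 + 11.4·0.26 + 15.8·0.13 + 15.1·0.10 = 129.696.
Mean coefficient ᾱ = A/S = 0.0979.
−S·ln(1−ᾱ) = −1325.4 × ln(1 − 0.0979) = 136.556.
V = 31.4 × 11.2 × 7.3 = 2567.264 m³.
RT60 = 0.161 × 2567.264 / 136.556 = 3.03 s.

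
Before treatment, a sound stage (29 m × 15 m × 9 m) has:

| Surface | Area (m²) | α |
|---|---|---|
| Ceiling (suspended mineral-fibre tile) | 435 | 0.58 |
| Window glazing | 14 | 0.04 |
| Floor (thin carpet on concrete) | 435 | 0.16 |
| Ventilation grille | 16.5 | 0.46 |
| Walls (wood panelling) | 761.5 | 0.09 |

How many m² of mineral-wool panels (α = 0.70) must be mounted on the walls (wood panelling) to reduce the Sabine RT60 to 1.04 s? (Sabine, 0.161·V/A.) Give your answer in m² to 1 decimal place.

A₁ = Σ Sᵢαᵢ = 435×0.58 + 14×0.04 + 435×0.16 + 16.5×0.46 + 761.5×0.09 = 398.585 sabins.
Required A₂ = 0.161·3915/1.04 = 606.072 sabins.
Absorption to add: 606.072 − 398.585 = 207.487 sabins.
Net gain per m²: Δα = 0.70 − 0.09 = 0.61.
Area = ΔA/Δα = 207.487/0.61 = 340.1 m².

340.1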